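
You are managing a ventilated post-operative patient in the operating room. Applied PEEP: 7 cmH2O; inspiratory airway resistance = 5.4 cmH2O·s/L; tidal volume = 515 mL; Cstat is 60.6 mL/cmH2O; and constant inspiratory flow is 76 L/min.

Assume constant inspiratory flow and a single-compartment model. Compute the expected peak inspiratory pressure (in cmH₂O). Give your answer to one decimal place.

Flow: 76 L/min ÷ 60 = 1.2667 L/s.
Equation of motion (constant flow): PIP = Vt/C + R·V̇ + PEEP.
PIP = 515/60.6 + 5.4×1.2667 + 7 = 8.498 + 6.84 + 7 = 22.338 cmH2O.

22.3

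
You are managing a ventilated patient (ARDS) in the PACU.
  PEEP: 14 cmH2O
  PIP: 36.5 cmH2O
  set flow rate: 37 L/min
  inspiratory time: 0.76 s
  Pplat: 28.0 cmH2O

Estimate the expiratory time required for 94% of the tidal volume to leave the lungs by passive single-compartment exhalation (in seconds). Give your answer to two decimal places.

1.30

Flow: 37 L/min ÷ 60 = 0.6167 L/s.
Vt = flow × Ti = 0.6167 L/s × 0.76 s × 1000 mL/L = 468.69 mL.
R = (PIP − Pplat)/V̇ = (36.5 − 28.0) / 0.6167 = 8.5/0.6167 = 13.783 cmH2O·s/L.
C = Vt/(Pplat − PEEP) = 468.69 / (28.0 − 14) = 468.69/14.0 = 33.478 mL/cmH2O.
τ = R × C = 13.783 × 0.03348 L/cmH2O = 0.4615 s.
t = −τ·ln(1 − 0.94) = −0.4615·ln(0.06) = 1.298 s.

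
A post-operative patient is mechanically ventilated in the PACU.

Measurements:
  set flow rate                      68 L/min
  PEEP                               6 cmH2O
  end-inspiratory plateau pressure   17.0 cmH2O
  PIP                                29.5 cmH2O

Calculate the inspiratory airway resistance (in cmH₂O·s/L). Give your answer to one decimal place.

11.0

Flow: 68 L/min ÷ 60 = 1.1333 L/s.
Raw = (PIP − Pplat) / flow = (29.5 − 17.0) / 1.1333 = 12.5 / 1.1333 = 11.03 cmH2O·s/L.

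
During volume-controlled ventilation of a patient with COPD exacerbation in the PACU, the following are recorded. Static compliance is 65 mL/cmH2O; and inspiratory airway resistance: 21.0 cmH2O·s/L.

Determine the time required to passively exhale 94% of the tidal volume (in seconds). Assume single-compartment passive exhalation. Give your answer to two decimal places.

τ = R × C = 21.0 × 65 mL/cmH2O = 21.0 × 0.065 L/cmH2O = 1.365 s.
Exhaled fraction f = 1 − e^(−t/τ) → t = −τ·ln(1 − f) = −1.365·ln(0.06) = 3.84 s.

3.84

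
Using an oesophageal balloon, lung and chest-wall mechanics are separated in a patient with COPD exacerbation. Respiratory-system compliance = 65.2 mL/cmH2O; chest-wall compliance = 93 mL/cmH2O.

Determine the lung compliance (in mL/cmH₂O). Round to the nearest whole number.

1/CL = 1/Crs − 1/Ccw.
1/CL = 1/65.2 − 1/93 = 0.004585.
CL = 218.1 mL/cmH2O.

218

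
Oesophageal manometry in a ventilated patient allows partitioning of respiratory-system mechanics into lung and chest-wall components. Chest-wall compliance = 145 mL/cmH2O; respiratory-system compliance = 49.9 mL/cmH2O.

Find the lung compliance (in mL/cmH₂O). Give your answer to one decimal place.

1/CL = 1/Crs − 1/Ccw.
1/CL = 1/49.9 − 1/145 = 0.01314.
CL = 76.104 mL/cmH2O.

76.1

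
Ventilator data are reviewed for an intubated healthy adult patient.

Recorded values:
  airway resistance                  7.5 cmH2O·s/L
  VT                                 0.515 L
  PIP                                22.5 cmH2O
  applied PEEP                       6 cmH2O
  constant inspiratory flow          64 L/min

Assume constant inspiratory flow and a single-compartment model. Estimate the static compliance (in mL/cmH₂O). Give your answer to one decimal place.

Flow: 64 L/min ÷ 60 = 1.0667 L/s.
Equation of motion (constant flow): PIP = Vt/C + R·V̇ + PEEP.
Vt/C = PIP − R·V̇ − PEEP = 22.5 − 7.5×1.0667 − 6 = 22.5 − 8.0 − 6 = 8.5 cmH2O.
C = Vt / 8.5 = 515 / 8.5 = 60.588 mL/cmH2O.

60.6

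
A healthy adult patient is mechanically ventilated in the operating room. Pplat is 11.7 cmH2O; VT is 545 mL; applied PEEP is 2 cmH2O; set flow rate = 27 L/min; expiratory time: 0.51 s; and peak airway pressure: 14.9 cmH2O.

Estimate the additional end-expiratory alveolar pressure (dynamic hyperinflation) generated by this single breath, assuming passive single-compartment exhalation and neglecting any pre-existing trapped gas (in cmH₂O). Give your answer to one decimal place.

Flow: 27 L/min ÷ 60 = 0.45 L/s.
R = (PIP − Pplat)/V̇ = (14.9 − 11.7) / 0.45 = 3.2/0.45 = 7.111 cmH2O·s/L.
C = Vt/(Pplat − PEEP) = 545.0 / (11.7 − 2) = 545.0/9.7 = 56.186 mL/cmH2O.
τ = R × C = 7.111 × 0.05619 L/cmH2O = 0.3996 s.
Fraction remaining = e^(−Te/τ) = e^(−0.51/0.3996) = 0.2791; trapped volume = 545.0 × 0.2791 = 152.11 mL.
Additional alveolar pressure from trapping ≈ V_trapped / C = 152.11 / 56.186 = 2.707 cmH2O.

2.7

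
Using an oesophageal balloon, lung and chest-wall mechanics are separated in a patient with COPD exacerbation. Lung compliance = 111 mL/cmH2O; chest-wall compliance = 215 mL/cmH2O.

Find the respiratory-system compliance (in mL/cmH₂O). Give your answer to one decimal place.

Lung and chest wall are elastances in series: 1/Crs = 1/CL + 1/Ccw.
1/Crs = 1/111 + 1/215 = 0.01366.
Crs = 73.206 mL/cmH2O.

73.2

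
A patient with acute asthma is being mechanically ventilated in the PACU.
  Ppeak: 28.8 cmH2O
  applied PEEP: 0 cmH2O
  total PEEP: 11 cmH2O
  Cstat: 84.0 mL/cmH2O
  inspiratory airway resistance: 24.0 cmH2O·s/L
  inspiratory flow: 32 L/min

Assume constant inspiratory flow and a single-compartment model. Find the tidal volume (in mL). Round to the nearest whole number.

420

Flow: 32 L/min ÷ 60 = 0.5333 L/s.
Total PEEP = 11 cmH2O (set 0 + intrinsic 11); this is the baseline alveolar pressure.
Equation of motion (constant flow): PIP = Vt/C + R·V̇ + PEEP.
Vt/C = PIP − R·V̇ − PEEP = 28.8 − 12.799 − 11 = 5.001 cmH2O.
Vt = C × 5.001 = 84.0 × 5.001 = 420.08 mL.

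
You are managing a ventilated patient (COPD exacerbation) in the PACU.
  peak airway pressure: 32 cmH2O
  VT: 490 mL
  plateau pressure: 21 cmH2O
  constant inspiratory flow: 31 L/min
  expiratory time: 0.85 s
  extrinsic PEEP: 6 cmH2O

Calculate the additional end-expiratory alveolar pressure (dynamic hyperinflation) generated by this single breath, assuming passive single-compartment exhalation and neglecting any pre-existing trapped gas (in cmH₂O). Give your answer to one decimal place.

Flow: 31 L/min ÷ 60 = 0.5167 L/s.
R = (PIP − Pplat)/V̇ = (32 − 21) / 0.5167 = 11.0/0.5167 = 21.289 cmH2O·s/L.
C = Vt/(Pplat − PEEP) = 490.0 / (21 − 6) = 490.0/15.0 = 32.667 mL/cmH2O.
τ = R × C = 21.289 × 0.03267 L/cmH2O = 0.6955 s.
Fraction remaining = e^(−Te/τ) = e^(−0.85/0.6955) = 0.2946; trapped volume = 490.0 × 0.2946 = 144.35 mL.
Additional alveolar pressure from trapping ≈ V_trapped / C = 144.35 / 32.667 = 4.419 cmH2O.

4.4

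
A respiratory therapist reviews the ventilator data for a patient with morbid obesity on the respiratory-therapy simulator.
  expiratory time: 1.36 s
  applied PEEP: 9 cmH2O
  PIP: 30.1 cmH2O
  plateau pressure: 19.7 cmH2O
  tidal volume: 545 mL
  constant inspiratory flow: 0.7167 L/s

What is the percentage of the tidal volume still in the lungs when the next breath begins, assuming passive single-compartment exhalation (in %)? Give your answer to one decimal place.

R = (PIP − Pplat)/V̇ = (30.1 − 19.7) / 0.7167 = 10.4/0.7167 = 14.511 cmH2O·s/L.
C = Vt/(Pplat − PEEP) = 545.0 / (19.7 − 9) = 545.0/10.7 = 50.935 mL/cmH2O.
τ = R × C = 14.511 × 0.05094 L/cmH2O = 0.7392 s.
Fraction remaining at end-expiration = e^(−Te/τ) = e^(−1.36/0.7392) = 0.1588 → 15.88%.

15.9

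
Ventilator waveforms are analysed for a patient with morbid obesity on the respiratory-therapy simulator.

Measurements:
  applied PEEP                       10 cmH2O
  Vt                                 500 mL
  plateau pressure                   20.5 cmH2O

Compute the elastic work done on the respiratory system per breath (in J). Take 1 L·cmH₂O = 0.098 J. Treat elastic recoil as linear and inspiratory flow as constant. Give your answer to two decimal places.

0.26

Elastic work ≈ ½ × (Pplat − PEEP) × Vt = 0.5 × (20.5 − 10) × 0.500 L = 0.5 × 10.5 × 0.500 = 2.625 L·cmH2O.
× 0.098 J/(L·cmH2O) → 0.2573 J.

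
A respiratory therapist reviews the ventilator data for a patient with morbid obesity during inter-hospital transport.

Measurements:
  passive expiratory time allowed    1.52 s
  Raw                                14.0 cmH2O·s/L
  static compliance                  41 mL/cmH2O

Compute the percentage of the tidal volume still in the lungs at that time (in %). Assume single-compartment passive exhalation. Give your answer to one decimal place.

τ = R × C = 14.0 × 41 mL/cmH2O = 14.0 × 0.041 L/cmH2O = 0.574 s.
Passive exhalation: V(t)/V₀ = e^(−t/τ) = e^(−1.52/0.574) = 0.07079.
Fraction remaining = 0.07079 → 7.079%.

7.1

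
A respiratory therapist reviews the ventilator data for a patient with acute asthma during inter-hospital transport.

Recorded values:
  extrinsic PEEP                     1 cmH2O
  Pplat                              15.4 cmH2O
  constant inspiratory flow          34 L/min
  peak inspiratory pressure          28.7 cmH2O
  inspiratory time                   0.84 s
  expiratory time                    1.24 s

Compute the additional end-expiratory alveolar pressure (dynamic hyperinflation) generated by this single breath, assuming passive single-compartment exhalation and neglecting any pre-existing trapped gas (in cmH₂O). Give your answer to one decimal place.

2.9

Flow: 34 L/min ÷ 60 = 0.5667 L/s.
Vt = flow × Ti = 0.5667 L/s × 0.84 s × 1000 mL/L = 476.03 mL.
R = (PIP − Pplat)/V̇ = (28.7 − 15.4) / 0.5667 = 13.3/0.5667 = 23.469 cmH2O·s/L.
C = Vt/(Pplat − PEEP) = 476.03 / (15.4 − 1) = 476.03/14.4 = 33.058 mL/cmH2O.
τ = R × C = 23.469 × 0.03306 L/cmH2O = 0.7759 s.
Fraction remaining = e^(−Te/τ) = e^(−1.24/0.7759) = 0.2023; trapped volume = 476.03 × 0.2023 = 96.301 mL.
Additional alveolar pressure from trapping ≈ V_trapped / C = 96.301 / 33.058 = 2.913 cmH2O.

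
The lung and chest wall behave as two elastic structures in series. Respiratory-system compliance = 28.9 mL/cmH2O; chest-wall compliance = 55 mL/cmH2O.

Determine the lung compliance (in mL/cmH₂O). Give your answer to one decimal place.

1/CL = 1/Crs − 1/Ccw.
1/CL = 1/28.9 − 1/55 = 0.01642.
CL = 60.901 mL/cmH2O.

60.9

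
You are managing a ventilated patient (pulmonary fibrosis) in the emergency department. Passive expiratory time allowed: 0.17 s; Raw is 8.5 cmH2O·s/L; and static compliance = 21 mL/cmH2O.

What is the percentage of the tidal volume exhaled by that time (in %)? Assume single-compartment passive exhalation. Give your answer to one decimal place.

τ = R × C = 8.5 × 21 mL/cmH2O = 8.5 × 0.021 L/cmH2O = 0.1785 s.
Passive exhalation: V(t)/V₀ = e^(−t/τ) = e^(−0.17/0.1785) = 0.3858.
Fraction exhaled = 1 − 0.3858 = 0.6142 → 61.42%.

61.4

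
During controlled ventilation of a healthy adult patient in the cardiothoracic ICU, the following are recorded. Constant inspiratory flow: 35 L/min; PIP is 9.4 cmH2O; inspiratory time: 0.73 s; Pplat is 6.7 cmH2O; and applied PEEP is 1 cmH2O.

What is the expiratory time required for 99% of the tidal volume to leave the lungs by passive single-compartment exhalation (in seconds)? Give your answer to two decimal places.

Flow: 35 L/min ÷ 60 = 0.5833 L/s.
Vt = flow × Ti = 0.5833 L/s × 0.73 s × 1000 mL/L = 425.81 mL.
R = (PIP − Pplat)/V̇ = (9.4 − 6.7) / 0.5833 = 2.7/0.5833 = 4.629 cmH2O·s/L.
C = Vt/(Pplat − PEEP) = 425.81 / (6.7 − 1) = 425.81/5.7 = 74.704 mL/cmH2O.
τ = R × C = 4.629 × 0.0747 L/cmH2O = 0.3458 s.
t = −τ·ln(1 − 0.99) = −0.3458·ln(0.01) = 1.592 s.

1.59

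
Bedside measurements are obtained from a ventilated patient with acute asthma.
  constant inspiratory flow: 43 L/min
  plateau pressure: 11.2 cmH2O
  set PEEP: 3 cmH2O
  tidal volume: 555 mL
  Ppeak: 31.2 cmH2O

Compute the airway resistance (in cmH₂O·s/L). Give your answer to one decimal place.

27.9

Flow: 43 L/min ÷ 60 = 0.7167 L/s.
Raw = (PIP − Pplat) / flow = (31.2 − 11.2) / 0.7167 = 20.0 / 0.7167 = 27.906 cmH2O·s/L.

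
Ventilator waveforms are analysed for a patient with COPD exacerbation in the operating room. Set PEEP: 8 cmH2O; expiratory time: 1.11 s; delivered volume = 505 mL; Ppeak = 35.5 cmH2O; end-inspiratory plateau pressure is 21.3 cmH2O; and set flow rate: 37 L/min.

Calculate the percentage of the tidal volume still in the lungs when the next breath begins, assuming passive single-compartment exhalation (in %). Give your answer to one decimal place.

Flow: 37 L/min ÷ 60 = 0.6167 L/s.
R = (PIP − Pplat)/V̇ = (35.5 − 21.3) / 0.6167 = 14.2/0.6167 = 23.026 cmH2O·s/L.
C = Vt/(Pplat − PEEP) = 505.0 / (21.3 − 8) = 505.0/13.3 = 37.97 mL/cmH2O.
τ = R × C = 23.026 × 0.03797 L/cmH2O = 0.8743 s.
Fraction remaining at end-expiration = e^(−Te/τ) = e^(−1.11/0.8743) = 0.2809 → 28.09%.

28.1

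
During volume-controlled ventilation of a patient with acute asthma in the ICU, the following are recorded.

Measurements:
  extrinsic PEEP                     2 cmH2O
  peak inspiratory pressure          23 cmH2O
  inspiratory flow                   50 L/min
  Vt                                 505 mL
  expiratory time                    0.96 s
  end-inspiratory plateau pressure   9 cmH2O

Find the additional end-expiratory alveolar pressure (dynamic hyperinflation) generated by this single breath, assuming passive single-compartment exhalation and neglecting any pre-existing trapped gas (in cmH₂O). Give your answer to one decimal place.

3.2

Flow: 50 L/min ÷ 60 = 0.8333 L/s.
R = (PIP − Pplat)/V̇ = (23 − 9) / 0.8333 = 14.0/0.8333 = 16.801 cmH2O·s/L.
C = Vt/(Pplat − PEEP) = 505.0 / (9 − 2) = 505.0/7.0 = 72.143 mL/cmH2O.
τ = R × C = 16.801 × 0.07214 L/cmH2O = 1.212 s.
Fraction remaining = e^(−Te/τ) = e^(−0.96/1.212) = 0.4529; trapped volume = 505.0 × 0.4529 = 228.71 mL.
Additional alveolar pressure from trapping ≈ V_trapped / C = 228.71 / 72.143 = 3.17 cmH2O.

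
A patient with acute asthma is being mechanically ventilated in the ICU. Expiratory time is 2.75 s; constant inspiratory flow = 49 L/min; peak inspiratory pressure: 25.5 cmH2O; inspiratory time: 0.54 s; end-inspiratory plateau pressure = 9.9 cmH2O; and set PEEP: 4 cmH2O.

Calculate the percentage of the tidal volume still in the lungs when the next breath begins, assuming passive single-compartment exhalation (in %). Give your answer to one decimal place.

14.6

Flow: 49 L/min ÷ 60 = 0.8167 L/s.
Vt = flow × Ti = 0.8167 L/s × 0.54 s × 1000 mL/L = 441.02 mL.
R = (PIP − Pplat)/V̇ = (25.5 − 9.9) / 0.8167 = 15.6/0.8167 = 19.101 cmH2O·s/L.
C = Vt/(Pplat − PEEP) = 441.02 / (9.9 − 4) = 441.02/5.9 = 74.749 mL/cmH2O.
τ = R × C = 19.101 × 0.07475 L/cmH2O = 1.428 s.
Fraction remaining at end-expiration = e^(−Te/τ) = e^(−2.75/1.428) = 0.1458 → 14.58%.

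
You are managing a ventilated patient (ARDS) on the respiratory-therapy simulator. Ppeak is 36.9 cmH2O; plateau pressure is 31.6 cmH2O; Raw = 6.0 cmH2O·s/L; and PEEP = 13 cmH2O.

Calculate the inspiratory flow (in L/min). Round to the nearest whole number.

53

flow = (PIP − Pplat) / Raw = (36.9 − 31.6) / 6.0 = 0.8833 L/s × 60 = 52.998 L/min.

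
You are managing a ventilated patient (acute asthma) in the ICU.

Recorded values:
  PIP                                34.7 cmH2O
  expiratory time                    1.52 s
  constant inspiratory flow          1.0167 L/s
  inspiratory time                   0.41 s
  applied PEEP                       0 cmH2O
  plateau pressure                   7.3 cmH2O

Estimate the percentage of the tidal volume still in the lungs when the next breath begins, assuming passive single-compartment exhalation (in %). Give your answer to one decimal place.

37.2

Vt = flow × Ti = 1.0167 L/s × 0.41 s × 1000 mL/L = 416.85 mL.
R = (PIP − Pplat)/V̇ = (34.7 − 7.3) / 1.0167 = 27.4/1.0167 = 26.95 cmH2O·s/L.
C = Vt/(Pplat − PEEP) = 416.85 / (7.3 − 0) = 416.85/7.3 = 57.103 mL/cmH2O.
τ = R × C = 26.95 × 0.0571 L/cmH2O = 1.539 s.
Fraction remaining at end-expiration = e^(−Te/τ) = e^(−1.52/1.539) = 0.3724 → 37.24%.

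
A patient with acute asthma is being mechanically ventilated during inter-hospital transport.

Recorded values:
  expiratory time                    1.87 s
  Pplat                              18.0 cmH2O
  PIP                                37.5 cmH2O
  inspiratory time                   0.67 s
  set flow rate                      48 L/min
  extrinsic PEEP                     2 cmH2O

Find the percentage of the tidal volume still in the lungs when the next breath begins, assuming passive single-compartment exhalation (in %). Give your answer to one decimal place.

Flow: 48 L/min ÷ 60 = 0.8 L/s.
Vt = flow × Ti = 0.8 L/s × 0.67 s × 1000 mL/L = 536.0 mL.
R = (PIP − Pplat)/V̇ = (37.5 − 18.0) / 0.8 = 19.5/0.8 = 24.375 cmH2O·s/L.
C = Vt/(Pplat − PEEP) = 536.0 / (18.0 − 2) = 536.0/16.0 = 33.5 mL/cmH2O.
τ = R × C = 24.375 × 0.0335 L/cmH2O = 0.8166 s.
Fraction remaining at end-expiration = e^(−Te/τ) = e^(−1.87/0.8166) = 0.1013 → 10.13%.

10.1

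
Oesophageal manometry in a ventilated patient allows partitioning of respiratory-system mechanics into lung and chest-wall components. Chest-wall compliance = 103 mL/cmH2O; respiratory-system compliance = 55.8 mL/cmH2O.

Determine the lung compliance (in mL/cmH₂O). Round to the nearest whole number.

1/CL = 1/Crs − 1/Ccw.
1/CL = 1/55.8 − 1/103 = 0.008212.
CL = 121.77 mL/cmH2O.

122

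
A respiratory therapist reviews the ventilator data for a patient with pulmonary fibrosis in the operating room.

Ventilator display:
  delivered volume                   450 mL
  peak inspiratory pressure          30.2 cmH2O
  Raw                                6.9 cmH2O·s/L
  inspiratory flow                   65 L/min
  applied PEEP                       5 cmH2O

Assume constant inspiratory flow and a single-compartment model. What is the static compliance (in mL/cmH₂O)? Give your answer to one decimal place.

Flow: 65 L/min ÷ 60 = 1.0833 L/s.
Equation of motion (constant flow): PIP = Vt/C + R·V̇ + PEEP.
Vt/C = PIP − R·V̇ − PEEP = 30.2 − 6.9×1.0833 − 5 = 30.2 − 7.475 − 5 = 17.725 cmH2O.
C = Vt / 17.725 = 450 / 17.725 = 25.388 mL/cmH2O.

25.4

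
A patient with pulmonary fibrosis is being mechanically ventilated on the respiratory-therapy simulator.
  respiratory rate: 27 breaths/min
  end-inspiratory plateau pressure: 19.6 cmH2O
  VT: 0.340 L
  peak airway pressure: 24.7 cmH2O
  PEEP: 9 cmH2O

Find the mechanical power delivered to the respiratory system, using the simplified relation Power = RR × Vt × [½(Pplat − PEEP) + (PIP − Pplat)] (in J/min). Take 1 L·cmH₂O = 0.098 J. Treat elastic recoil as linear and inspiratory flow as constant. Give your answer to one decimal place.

9.4

Per-breath work = Vt × [½(Pplat−PEEP) + (PIP−Pplat)] = 0.340 × [0.5×10.6 + 5.1] = 0.340 × 10.4 = 3.536 L·cmH2O.
Power = 27 × 3.536 = 95.472 L·cmH2O/min.
× 0.098 J/(L·cmH2O) → 9.356 J/min.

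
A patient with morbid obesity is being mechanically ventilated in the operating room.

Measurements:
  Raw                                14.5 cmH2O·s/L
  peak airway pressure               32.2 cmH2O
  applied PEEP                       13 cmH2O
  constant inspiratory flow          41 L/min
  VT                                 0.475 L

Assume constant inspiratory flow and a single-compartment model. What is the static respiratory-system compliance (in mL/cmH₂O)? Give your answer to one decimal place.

51.1

Flow: 41 L/min ÷ 60 = 0.6833 L/s.
Equation of motion (constant flow): PIP = Vt/C + R·V̇ + PEEP.
Vt/C = PIP − R·V̇ − PEEP = 32.2 − 14.5×0.6833 − 13 = 32.2 − 9.908 − 13 = 9.292 cmH2O.
C = Vt / 9.292 = 475 / 9.292 = 51.119 mL/cmH2O.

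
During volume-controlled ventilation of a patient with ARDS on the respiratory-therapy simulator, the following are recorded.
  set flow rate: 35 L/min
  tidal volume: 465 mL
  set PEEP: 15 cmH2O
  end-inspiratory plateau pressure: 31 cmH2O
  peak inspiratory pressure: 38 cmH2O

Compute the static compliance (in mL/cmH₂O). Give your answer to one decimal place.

29.1

Cstat = Vt / (Pplat − PEEP) = 465 / (31 − 15) = 465 / 16.0 = 29.063 mL/cmH2O.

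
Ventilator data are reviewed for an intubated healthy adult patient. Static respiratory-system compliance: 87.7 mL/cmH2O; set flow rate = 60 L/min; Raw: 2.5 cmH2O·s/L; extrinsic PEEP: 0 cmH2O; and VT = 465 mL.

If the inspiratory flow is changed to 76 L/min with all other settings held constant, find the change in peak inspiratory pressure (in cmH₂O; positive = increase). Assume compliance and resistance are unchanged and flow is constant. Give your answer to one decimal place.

0.7

Flow: 60 L/min ÷ 60 = 1 L/s.
New flow: 76 L/min ÷ 60 = 1.2667 L/s.
PIP = Vt/C + R·V̇ + PEEP (constant-flow equation of motion).
Only the resistive term changes: ΔPIP = R × ΔV̇ = 2.5 × (1.2667 − 1) = 2.5 × 0.2667 = 0.6668 cmH2O.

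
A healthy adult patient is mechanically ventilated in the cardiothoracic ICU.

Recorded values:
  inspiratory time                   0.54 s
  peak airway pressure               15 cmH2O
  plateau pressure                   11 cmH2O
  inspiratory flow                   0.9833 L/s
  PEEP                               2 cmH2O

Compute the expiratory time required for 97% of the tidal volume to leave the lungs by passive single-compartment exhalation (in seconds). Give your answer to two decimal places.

0.84

Vt = flow × Ti = 0.9833 L/s × 0.54 s × 1000 mL/L = 530.98 mL.
R = (PIP − Pplat)/V̇ = (15 − 11) / 0.9833 = 4.0/0.9833 = 4.068 cmH2O·s/L.
C = Vt/(Pplat − PEEP) = 530.98 / (11 − 2) = 530.98/9.0 = 58.998 mL/cmH2O.
τ = R × C = 4.068 × 0.059 L/cmH2O = 0.24 s.
t = −τ·ln(1 − 0.97) = −0.24·ln(0.03) = 0.8416 s.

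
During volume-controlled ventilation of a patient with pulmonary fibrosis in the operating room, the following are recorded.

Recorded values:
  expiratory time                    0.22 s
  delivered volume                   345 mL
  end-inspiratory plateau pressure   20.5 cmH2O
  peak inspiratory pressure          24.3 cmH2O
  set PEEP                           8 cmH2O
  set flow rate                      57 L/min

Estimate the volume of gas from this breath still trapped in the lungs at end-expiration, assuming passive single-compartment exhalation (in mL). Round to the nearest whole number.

47

Flow: 57 L/min ÷ 60 = 0.95 L/s.
R = (PIP − Pplat)/V̇ = (24.3 − 20.5) / 0.95 = 3.8/0.95 = 4.0 cmH2O·s/L.
C = Vt/(Pplat − PEEP) = 345.0 / (20.5 − 8) = 345.0/12.5 = 27.6 mL/cmH2O.
τ = R × C = 4.0 × 0.0276 L/cmH2O = 0.1104 s.
Fraction remaining = e^(−Te/τ) = e^(−0.22/0.1104) = 0.1363.
Trapped volume = 345.0 × 0.1363 = 47.024 mL.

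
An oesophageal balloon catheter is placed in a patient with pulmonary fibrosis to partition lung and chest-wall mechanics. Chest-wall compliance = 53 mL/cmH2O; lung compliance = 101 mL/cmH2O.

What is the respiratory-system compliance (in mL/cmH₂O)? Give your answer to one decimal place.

Lung and chest wall are elastances in series: 1/Crs = 1/CL + 1/Ccw.
1/Crs = 1/101 + 1/53 = 0.02877.
Crs = 34.758 mL/cmH2O.

34.8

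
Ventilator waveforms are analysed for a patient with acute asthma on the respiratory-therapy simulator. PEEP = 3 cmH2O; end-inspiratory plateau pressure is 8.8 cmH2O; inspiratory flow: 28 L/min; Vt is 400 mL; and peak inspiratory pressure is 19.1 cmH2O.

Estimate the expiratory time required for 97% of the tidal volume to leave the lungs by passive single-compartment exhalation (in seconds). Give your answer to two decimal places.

Flow: 28 L/min ÷ 60 = 0.4667 L/s.
R = (PIP − Pplat)/V̇ = (19.1 − 8.8) / 0.4667 = 10.3/0.4667 = 22.07 cmH2O·s/L.
C = Vt/(Pplat − PEEP) = 400.0 / (8.8 − 3) = 400.0/5.8 = 68.966 mL/cmH2O.
τ = R × C = 22.07 × 0.06897 L/cmH2O = 1.522 s.
t = −τ·ln(1 − 0.97) = −1.522·ln(0.03) = 5.337 s.

5.34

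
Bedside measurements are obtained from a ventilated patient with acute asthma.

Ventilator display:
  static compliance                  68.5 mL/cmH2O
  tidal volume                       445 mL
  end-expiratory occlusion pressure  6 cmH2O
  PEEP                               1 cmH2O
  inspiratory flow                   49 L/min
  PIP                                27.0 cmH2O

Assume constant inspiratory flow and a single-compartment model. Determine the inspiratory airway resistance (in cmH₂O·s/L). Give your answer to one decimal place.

17.8

Flow: 49 L/min ÷ 60 = 0.8167 L/s.
Total PEEP = 6 cmH2O (set 1 + intrinsic 5); this is the baseline alveolar pressure.
Equation of motion (constant flow): PIP = Vt/C + R·V̇ + PEEP.
R·V̇ = PIP − Vt/C − PEEP = 27.0 − 445/68.5 − 6 = 27.0 − 6.496 − 6 = 14.504 cmH2O.
R = 14.504 / 0.8167 = 17.759 cmH2O·s/L.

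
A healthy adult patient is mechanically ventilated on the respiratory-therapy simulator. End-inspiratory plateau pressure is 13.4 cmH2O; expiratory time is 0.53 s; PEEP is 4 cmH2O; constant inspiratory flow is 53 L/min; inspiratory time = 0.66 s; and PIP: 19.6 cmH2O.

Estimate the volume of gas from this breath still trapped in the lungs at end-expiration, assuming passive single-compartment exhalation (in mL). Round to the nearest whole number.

173

Flow: 53 L/min ÷ 60 = 0.8833 L/s.
Vt = flow × Ti = 0.8833 L/s × 0.66 s × 1000 mL/L = 582.98 mL.
R = (PIP − Pplat)/V̇ = (19.6 − 13.4) / 0.8833 = 6.2/0.8833 = 7.019 cmH2O·s/L.
C = Vt/(Pplat − PEEP) = 582.98 / (13.4 − 4) = 582.98/9.4 = 62.019 mL/cmH2O.
τ = R × C = 7.019 × 0.06202 L/cmH2O = 0.4353 s.
Fraction remaining = e^(−Te/τ) = e^(−0.53/0.4353) = 0.296.
Trapped volume = 582.98 × 0.296 = 172.56 mL.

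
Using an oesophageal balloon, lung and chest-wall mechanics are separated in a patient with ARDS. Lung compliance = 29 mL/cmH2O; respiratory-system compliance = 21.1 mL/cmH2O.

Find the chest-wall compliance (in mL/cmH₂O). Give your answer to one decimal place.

1/Ccw = 1/Crs − 1/CL.
1/Ccw = 1/21.1 − 1/29 = 0.01291.
Ccw = 77.459 mL/cmH2O.

77.5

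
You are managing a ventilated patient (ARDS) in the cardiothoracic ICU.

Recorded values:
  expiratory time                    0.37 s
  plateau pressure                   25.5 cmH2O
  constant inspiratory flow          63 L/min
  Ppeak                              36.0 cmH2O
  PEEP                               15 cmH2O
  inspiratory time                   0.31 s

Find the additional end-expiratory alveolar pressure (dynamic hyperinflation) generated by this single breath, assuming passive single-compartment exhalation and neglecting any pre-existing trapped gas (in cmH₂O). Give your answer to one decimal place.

Flow: 63 L/min ÷ 60 = 1.05 L/s.
Vt = flow × Ti = 1.05 L/s × 0.31 s × 1000 mL/L = 325.5 mL.
R = (PIP − Pplat)/V̇ = (36.0 − 25.5) / 1.05 = 10.5/1.05 = 10.0 cmH2O·s/L.
C = Vt/(Pplat − PEEP) = 325.5 / (25.5 − 15) = 325.5/10.5 = 31.0 mL/cmH2O.
τ = R × C = 10.0 × 0.031 L/cmH2O = 0.31 s.
Fraction remaining = e^(−Te/τ) = e^(−0.37/0.31) = 0.3031; trapped volume = 325.5 × 0.3031 = 98.659 mL.
Additional alveolar pressure from trapping ≈ V_trapped / C = 98.659 / 31.0 = 3.183 cmH2O.

3.2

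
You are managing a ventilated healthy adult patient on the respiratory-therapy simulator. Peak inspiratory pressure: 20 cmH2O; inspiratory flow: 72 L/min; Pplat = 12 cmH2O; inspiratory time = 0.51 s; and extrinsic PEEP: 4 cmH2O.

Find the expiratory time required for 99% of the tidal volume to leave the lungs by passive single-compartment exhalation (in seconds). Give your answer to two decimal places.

Flow: 72 L/min ÷ 60 = 1.2 L/s.
Vt = flow × Ti = 1.2 L/s × 0.51 s × 1000 mL/L = 612.0 mL.
R = (PIP − Pplat)/V̇ = (20 − 12) / 1.2 = 8.0/1.2 = 6.667 cmH2O·s/L.
C = Vt/(Pplat − PEEP) = 612.0 / (12 − 4) = 612.0/8.0 = 76.5 mL/cmH2O.
τ = R × C = 6.667 × 0.0765 L/cmH2O = 0.51 s.
t = −τ·ln(1 − 0.99) = −0.51·ln(0.01) = 2.349 s.

2.35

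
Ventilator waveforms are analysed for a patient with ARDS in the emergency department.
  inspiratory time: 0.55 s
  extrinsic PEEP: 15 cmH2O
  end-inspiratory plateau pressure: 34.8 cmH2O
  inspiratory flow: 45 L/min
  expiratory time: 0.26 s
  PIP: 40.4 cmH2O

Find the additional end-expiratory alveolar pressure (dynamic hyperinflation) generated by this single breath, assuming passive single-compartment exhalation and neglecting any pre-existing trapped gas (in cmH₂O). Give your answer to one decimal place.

3.7

Flow: 45 L/min ÷ 60 = 0.75 L/s.
Vt = flow × Ti = 0.75 L/s × 0.55 s × 1000 mL/L = 412.5 mL.
R = (PIP − Pplat)/V̇ = (40.4 − 34.8) / 0.75 = 5.6/0.75 = 7.467 cmH2O·s/L.
C = Vt/(Pplat − PEEP) = 412.5 / (34.8 − 15) = 412.5/19.8 = 20.833 mL/cmH2O.
τ = R × C = 7.467 × 0.02083 L/cmH2O = 0.1555 s.
Fraction remaining = e^(−Te/τ) = e^(−0.26/0.1555) = 0.1879; trapped volume = 412.5 × 0.1879 = 77.509 mL.
Additional alveolar pressure from trapping ≈ V_trapped / C = 77.509 / 20.833 = 3.72 cmH2O.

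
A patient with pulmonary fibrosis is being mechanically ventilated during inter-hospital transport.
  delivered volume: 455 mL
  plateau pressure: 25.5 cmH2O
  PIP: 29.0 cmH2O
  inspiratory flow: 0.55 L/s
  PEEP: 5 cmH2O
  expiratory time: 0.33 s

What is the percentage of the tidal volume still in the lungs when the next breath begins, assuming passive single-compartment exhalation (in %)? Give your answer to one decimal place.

R = (PIP − Pplat)/V̇ = (29.0 − 25.5) / 0.55 = 3.5/0.55 = 6.364 cmH2O·s/L.
C = Vt/(Pplat − PEEP) = 455.0 / (25.5 − 5) = 455.0/20.5 = 22.195 mL/cmH2O.
τ = R × C = 6.364 × 0.0222 L/cmH2O = 0.1413 s.
Fraction remaining at end-expiration = e^(−Te/τ) = e^(−0.33/0.1413) = 0.09677 → 9.677%.

9.7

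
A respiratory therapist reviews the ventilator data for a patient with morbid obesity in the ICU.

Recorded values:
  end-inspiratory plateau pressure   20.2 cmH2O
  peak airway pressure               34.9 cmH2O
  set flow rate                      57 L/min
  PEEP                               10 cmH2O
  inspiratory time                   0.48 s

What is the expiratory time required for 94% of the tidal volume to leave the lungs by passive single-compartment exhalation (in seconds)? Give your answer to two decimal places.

Flow: 57 L/min ÷ 60 = 0.95 L/s.
Vt = flow × Ti = 0.95 L/s × 0.48 s × 1000 mL/L = 456.0 mL.
R = (PIP − Pplat)/V̇ = (34.9 − 20.2) / 0.95 = 14.7/0.95 = 15.474 cmH2O·s/L.
C = Vt/(Pplat − PEEP) = 456.0 / (20.2 − 10) = 456.0/10.2 = 44.706 mL/cmH2O.
τ = R × C = 15.474 × 0.04471 L/cmH2O = 0.6918 s.
t = −τ·ln(1 − 0.94) = −0.6918·ln(0.06) = 1.946 s.

1.95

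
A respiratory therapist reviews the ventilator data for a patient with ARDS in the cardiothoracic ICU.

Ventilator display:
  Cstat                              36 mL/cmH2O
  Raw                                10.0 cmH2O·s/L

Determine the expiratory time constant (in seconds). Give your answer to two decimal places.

0.36

τ = R × C = 10.0 × 36 mL/cmH2O = 10.0 × 0.036 L/cmH2O = 0.36 s.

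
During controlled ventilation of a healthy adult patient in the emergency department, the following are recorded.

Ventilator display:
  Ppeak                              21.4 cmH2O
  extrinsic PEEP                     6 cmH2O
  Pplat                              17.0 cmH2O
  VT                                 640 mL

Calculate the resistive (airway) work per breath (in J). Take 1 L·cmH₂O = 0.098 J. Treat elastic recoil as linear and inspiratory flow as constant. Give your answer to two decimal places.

With constant inspiratory flow the resistive pressure is constant at PIP − Pplat = 21.4 − 17.0 = 4.4 cmH2O, so resistive work = 4.4 × 0.640 = 2.816 L·cmH2O.
× 0.098 J/(L·cmH2O) → 0.276 J.

0.28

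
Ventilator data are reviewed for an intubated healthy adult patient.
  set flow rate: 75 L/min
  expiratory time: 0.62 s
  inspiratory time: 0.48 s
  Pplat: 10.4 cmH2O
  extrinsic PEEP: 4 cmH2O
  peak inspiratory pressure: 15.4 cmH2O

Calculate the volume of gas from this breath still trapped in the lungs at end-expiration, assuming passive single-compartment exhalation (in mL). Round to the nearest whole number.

115

Flow: 75 L/min ÷ 60 = 1.25 L/s.
Vt = flow × Ti = 1.25 L/s × 0.48 s × 1000 mL/L = 600.0 mL.
R = (PIP − Pplat)/V̇ = (15.4 − 10.4) / 1.25 = 5.0/1.25 = 4.0 cmH2O·s/L.
C = Vt/(Pplat − PEEP) = 600.0 / (10.4 − 4) = 600.0/6.4 = 93.75 mL/cmH2O.
τ = R × C = 4.0 × 0.09375 L/cmH2O = 0.375 s.
Fraction remaining = e^(−Te/τ) = e^(−0.62/0.375) = 0.1914.
Trapped volume = 600.0 × 0.1914 = 114.84 mL.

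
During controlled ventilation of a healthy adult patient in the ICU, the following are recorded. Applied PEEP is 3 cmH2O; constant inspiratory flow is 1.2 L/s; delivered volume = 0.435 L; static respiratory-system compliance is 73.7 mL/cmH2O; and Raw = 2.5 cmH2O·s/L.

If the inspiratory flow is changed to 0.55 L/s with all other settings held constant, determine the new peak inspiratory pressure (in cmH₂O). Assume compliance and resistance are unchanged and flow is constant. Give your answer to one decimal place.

PIP = Vt/C + R·V̇ + PEEP (constant-flow equation of motion).
Only the resistive term changes: ΔPIP = R × ΔV̇ = 2.5 × (0.55 − 1.2) = 2.5 × -0.65 = -1.625 cmH2O.
Original PIP = 435/73.7 + 2.5×1.2 + 3 = 11.902 cmH2O; new PIP = 11.902 + (-1.625) = 10.277 cmH2O.

10.3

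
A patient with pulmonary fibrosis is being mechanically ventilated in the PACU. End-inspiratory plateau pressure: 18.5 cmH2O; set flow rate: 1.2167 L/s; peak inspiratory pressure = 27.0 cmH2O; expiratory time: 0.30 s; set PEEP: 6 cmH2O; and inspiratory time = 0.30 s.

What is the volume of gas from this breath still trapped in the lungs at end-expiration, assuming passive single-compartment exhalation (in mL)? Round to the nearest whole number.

Vt = flow × Ti = 1.2167 L/s × 0.30 s × 1000 mL/L = 365.01 mL.
R = (PIP − Pplat)/V̇ = (27.0 − 18.5) / 1.2167 = 8.5/1.2167 = 6.986 cmH2O·s/L.
C = Vt/(Pplat − PEEP) = 365.01 / (18.5 − 6) = 365.01/12.5 = 29.201 mL/cmH2O.
τ = R × C = 6.986 × 0.0292 L/cmH2O = 0.204 s.
Fraction remaining = e^(−Te/τ) = e^(−0.30/0.204) = 0.2298.
Trapped volume = 365.01 × 0.2298 = 83.879 mL.

84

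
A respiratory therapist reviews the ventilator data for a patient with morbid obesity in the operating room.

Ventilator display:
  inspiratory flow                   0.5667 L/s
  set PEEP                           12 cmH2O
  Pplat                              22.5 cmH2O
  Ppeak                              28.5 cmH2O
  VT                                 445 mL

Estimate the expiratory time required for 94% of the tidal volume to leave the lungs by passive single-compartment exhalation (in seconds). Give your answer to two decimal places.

1.26

R = (PIP − Pplat)/V̇ = (28.5 − 22.5) / 0.5667 = 6.0/0.5667 = 10.588 cmH2O·s/L.
C = Vt/(Pplat − PEEP) = 445.0 / (22.5 − 12) = 445.0/10.5 = 42.381 mL/cmH2O.
τ = R × C = 10.588 × 0.04238 L/cmH2O = 0.4487 s.
t = −τ·ln(1 − 0.94) = −0.4487·ln(0.06) = 1.262 s.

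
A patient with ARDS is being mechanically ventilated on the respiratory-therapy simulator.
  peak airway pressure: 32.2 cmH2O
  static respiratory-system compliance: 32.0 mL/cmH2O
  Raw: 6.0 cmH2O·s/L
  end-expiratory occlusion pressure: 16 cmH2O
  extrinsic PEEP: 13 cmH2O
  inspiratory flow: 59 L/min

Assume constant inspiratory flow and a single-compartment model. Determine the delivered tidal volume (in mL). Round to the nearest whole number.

Flow: 59 L/min ÷ 60 = 0.9833 L/s.
Total PEEP = 16 cmH2O (set 13 + intrinsic 3); this is the baseline alveolar pressure.
Equation of motion (constant flow): PIP = Vt/C + R·V̇ + PEEP.
Vt/C = PIP − R·V̇ − PEEP = 32.2 − 5.9 − 16 = 10.3 cmH2O.
Vt = C × 10.3 = 32.0 × 10.3 = 329.6 mL.

330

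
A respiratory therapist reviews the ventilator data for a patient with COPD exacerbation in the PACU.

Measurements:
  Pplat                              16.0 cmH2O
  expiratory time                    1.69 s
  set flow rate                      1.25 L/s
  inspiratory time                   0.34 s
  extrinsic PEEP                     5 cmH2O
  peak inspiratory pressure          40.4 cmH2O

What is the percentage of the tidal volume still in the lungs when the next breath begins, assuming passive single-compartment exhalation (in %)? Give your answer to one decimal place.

10.6

Vt = flow × Ti = 1.25 L/s × 0.34 s × 1000 mL/L = 425.0 mL.
R = (PIP − Pplat)/V̇ = (40.4 − 16.0) / 1.25 = 24.4/1.25 = 19.52 cmH2O·s/L.
C = Vt/(Pplat − PEEP) = 425.0 / (16.0 − 5) = 425.0/11.0 = 38.636 mL/cmH2O.
τ = R × C = 19.52 × 0.03864 L/cmH2O = 0.7543 s.
Fraction remaining at end-expiration = e^(−Te/τ) = e^(−1.69/0.7543) = 0.1064 → 10.64%.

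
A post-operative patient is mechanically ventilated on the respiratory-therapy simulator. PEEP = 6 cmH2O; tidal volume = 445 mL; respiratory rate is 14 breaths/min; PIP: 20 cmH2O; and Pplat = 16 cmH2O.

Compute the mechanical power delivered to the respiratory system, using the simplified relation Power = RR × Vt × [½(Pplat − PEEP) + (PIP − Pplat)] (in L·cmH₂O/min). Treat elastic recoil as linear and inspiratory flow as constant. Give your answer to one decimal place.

56.1

Per-breath work = Vt × [½(Pplat−PEEP) + (PIP−Pplat)] = 0.445 × [0.5×10.0 + 4.0] = 0.445 × 9.0 = 4.005 L·cmH2O.
Power = 14 × 4.005 = 56.07 L·cmH2O/min.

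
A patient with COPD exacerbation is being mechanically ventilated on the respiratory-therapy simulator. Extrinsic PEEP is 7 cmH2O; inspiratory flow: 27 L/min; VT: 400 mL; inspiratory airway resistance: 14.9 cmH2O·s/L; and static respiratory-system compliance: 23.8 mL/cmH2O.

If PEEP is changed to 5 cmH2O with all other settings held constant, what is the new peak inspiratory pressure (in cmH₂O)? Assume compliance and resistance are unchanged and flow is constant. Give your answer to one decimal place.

28.5

Flow: 27 L/min ÷ 60 = 0.45 L/s.
PIP = Vt/C + R·V̇ + PEEP (constant-flow equation of motion).
Only the baseline term changes: ΔPIP = ΔPEEP = 5 − 7 = -2.0 cmH2O.
Original PIP = 400/23.8 + 14.9×0.45 + 7 = 30.512 cmH2O; new PIP = 30.512 + (-2.0) = 28.512 cmH2O.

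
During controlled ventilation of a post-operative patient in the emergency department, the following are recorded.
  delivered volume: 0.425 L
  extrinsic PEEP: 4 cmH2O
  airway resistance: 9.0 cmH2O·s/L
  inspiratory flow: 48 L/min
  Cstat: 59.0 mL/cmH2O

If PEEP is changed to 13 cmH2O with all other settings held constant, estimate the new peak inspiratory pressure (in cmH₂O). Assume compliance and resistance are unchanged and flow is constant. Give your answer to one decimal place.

Flow: 48 L/min ÷ 60 = 0.8 L/s.
PIP = Vt/C + R·V̇ + PEEP (constant-flow equation of motion).
Only the baseline term changes: ΔPIP = ΔPEEP = 13 − 4 = 9.0 cmH2O.
Original PIP = 425/59.0 + 9.0×0.8 + 4 = 18.403 cmH2O; new PIP = 18.403 + (9.0) = 27.403 cmH2O.

27.4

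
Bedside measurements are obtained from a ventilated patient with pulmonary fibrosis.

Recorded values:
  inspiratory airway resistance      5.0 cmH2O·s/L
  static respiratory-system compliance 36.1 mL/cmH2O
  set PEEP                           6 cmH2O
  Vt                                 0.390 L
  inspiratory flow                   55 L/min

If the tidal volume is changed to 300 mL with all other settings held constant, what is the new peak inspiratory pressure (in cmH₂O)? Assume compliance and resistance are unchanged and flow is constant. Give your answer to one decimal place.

18.9

Flow: 55 L/min ÷ 60 = 0.9167 L/s.
PIP = Vt/C + R·V̇ + PEEP (constant-flow equation of motion).
Only the elastic term changes: ΔPIP = ΔVt / C = (300 − 390) / 36.1 = -2.493 cmH2O.
Original PIP = 390/36.1 + 5.0×0.9167 + 6 = 21.387 cmH2O; new PIP = 21.387 + (-2.493) = 18.894 cmH2O.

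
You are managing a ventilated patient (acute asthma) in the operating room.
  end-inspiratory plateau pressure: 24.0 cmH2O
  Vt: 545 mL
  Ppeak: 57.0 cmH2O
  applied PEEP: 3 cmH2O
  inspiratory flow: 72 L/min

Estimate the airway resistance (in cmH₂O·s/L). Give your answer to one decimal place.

Flow: 72 L/min ÷ 60 = 1.2 L/s.
Raw = (PIP − Pplat) / flow = (57.0 − 24.0) / 1.2 = 33.0 / 1.2 = 27.5 cmH2O·s/L.

27.5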